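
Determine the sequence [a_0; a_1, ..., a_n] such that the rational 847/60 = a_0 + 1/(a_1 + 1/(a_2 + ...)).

[14; 8, 1, 1, 3]

Run the Euclidean algorithm on 847 and 60; the successive quotients are the partial quotients a_0, a_1, ... (each step inverts the fractional part left over by the previous one):
  847 = 14*60 + 7, so a_0 = 14.
  60 = 8*7 + 4, so a_1 = 8.
  7 = 1*4 + 3, so a_2 = 1.
  4 = 1*3 + 1, so a_3 = 1.
  3 = 3*1 + 0, so a_4 = 3.
The remainder reaches 0 after 5 divisions, so the expansion has 5 partial quotients, read off in order.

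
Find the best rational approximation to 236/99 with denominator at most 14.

Expand x = 236/99 as a continued fraction with the Euclidean algorithm:
  236 = 2*99 + 38, so a_0 = 2.
  99 = 2*38 + 23, so a_1 = 2.
  38 = 1*23 + 15, so a_2 = 1.
  23 = 1*15 + 8, so a_3 = 1.
  15 = 1*8 + 7, so a_4 = 1.
  8 = 1*7 + 1, so a_5 = 1.
  7 = 7*1 + 0, so a_6 = 7.
so x = [2; 2, 1, 1, 1, 1, 7].
Convergents (p_i = a_i*p_{i-1} + p_{i-2}, q_i = a_i*q_{i-1} + q_{i-2} with p_{-2}=0, p_{-1}=1, q_{-2}=1, q_{-1}=0), until the denominator exceeds 14:
  i=0: a_0=2, p_0 = 2*1 + 0 = 2, q_0 = 2*0 + 1 = 1.
  i=1: a_1=2, p_1 = 2*2 + 1 = 5, q_1 = 2*1 + 0 = 2.
  i=2: a_2=1, p_2 = 1*5 + 2 = 7, q_2 = 1*2 + 1 = 3.
  i=3: a_3=1, p_3 = 1*7 + 5 = 12, q_3 = 1*3 + 2 = 5.
  i=4: a_4=1, p_4 = 1*12 + 7 = 19, q_4 = 1*5 + 3 = 8.
  i=5: a_5=1, p_5 = 1*19 + 12 = 31, q_5 = 1*8 + 5 = 13.
  i=6: a_6=7, p_6 = 7*31 + 19 = 236, q_6 = 7*13 + 8 = 99.
q_6 = 99 > 14, so the last convergent with denominator <= 14 is p_5/q_5 = 31/13.
The closest fraction with denominator <= 14 is either p_5/q_5 or the intermediate fraction (k*p_5 + p_4)/(k*q_5 + q_4) with the largest k >= 1 whose denominator stays <= 14; these approach x as k grows, and every other convergent or intermediate fraction in range is farther away.
Largest k: floor((14 - q_4)/q_5) = floor((14 - 8)/13) = 0.
Since k = 0, no intermediate fraction beyond p_5/q_5 has denominator <= 14, so the convergent 31/13 is the closest (its error is |236*13 - 31*99|/(99*13) = 1/1287).

31/13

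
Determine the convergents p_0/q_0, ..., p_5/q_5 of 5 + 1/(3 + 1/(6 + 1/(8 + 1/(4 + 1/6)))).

Using the convergent recurrence p_i = a_i*p_{i-1} + p_{i-2}, q_i = a_i*q_{i-1} + q_{i-2} with p_{-2}=0, p_{-1}=1, q_{-2}=1, q_{-1}=0:
  i=0: a_0=5, p_0 = 5*1 + 0 = 5, q_0 = 5*0 + 1 = 1.
  i=1: a_1=3, p_1 = 3*5 + 1 = 16, q_1 = 3*1 + 0 = 3.
  i=2: a_2=6, p_2 = 6*16 + 5 = 101, q_2 = 6*3 + 1 = 19.
  i=3: a_3=8, p_3 = 8*101 + 16 = 824, q_3 = 8*19 + 3 = 155.
  i=4: a_4=4, p_4 = 4*824 + 101 = 3397, q_4 = 4*155 + 19 = 639.
  i=5: a_5=6, p_5 = 6*3397 + 824 = 21206, q_5 = 6*639 + 155 = 3989.

5/1, 16/3, 101/19, 824/155, 3397/639, 21206/3989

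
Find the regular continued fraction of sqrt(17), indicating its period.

Write x_i = (sqrt(17) + m_i)/d_i with (m_0, d_0) = (0, 1). a_0 = floor(sqrt(17)) = 4, since 4^2 = 16 <= 17 < 25 = 5^2.
Iterate m_{i+1} = d_i*a_i - m_i, d_{i+1} = (17 - m_{i+1}^2)/d_i, a_{i+1} = floor((a_0 + m_{i+1})/d_{i+1}):
  m_1 = 1*4 - 0 = 4, d_1 = (17 - 4^2)/1 = 1/1 = 1, a_1 = floor((4 + 4)/1) = 8.
  m_2 = 1*8 - 4 = 4, d_2 = (17 - 4^2)/1 = 1/1 = 1: (m_2, d_2) = (m_1, d_1) = (4, 1), so from here the quotient a_1 repeats; the period length is 1.
Hence the expansion of sqrt(17) is a_0 = 4 followed by the repeating block 8 (period 1).

[4; (8)]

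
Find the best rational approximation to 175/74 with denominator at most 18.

Expand x = 175/74 as a continued fraction with the Euclidean algorithm:
  175 = 2*74 + 27, so a_0 = 2.
  74 = 2*27 + 20, so a_1 = 2.
  27 = 1*20 + 7, so a_2 = 1.
  20 = 2*7 + 6, so a_3 = 2.
  7 = 1*6 + 1, so a_4 = 1.
  6 = 6*1 + 0, so a_5 = 6.
so x = [2; 2, 1, 2, 1, 6].
Convergents (p_i = a_i*p_{i-1} + p_{i-2}, q_i = a_i*q_{i-1} + q_{i-2} with p_{-2}=0, p_{-1}=1, q_{-2}=1, q_{-1}=0), until the denominator exceeds 18:
  i=0: a_0=2, p_0 = 2*1 + 0 = 2, q_0 = 2*0 + 1 = 1.
  i=1: a_1=2, p_1 = 2*2 + 1 = 5, q_1 = 2*1 + 0 = 2.
  i=2: a_2=1, p_2 = 1*5 + 2 = 7, q_2 = 1*2 + 1 = 3.
  i=3: a_3=2, p_3 = 2*7 + 5 = 19, q_3 = 2*3 + 2 = 8.
  i=4: a_4=1, p_4 = 1*19 + 7 = 26, q_4 = 1*8 + 3 = 11.
  i=5: a_5=6, p_5 = 6*26 + 19 = 175, q_5 = 6*11 + 8 = 74.
q_5 = 74 > 18, so the last convergent with denominator <= 18 is p_4/q_4 = 26/11.
The closest fraction with denominator <= 18 is either p_4/q_4 or the intermediate fraction (k*p_4 + p_3)/(k*q_4 + q_3) with the largest k >= 1 whose denominator stays <= 18; these approach x as k grows, and every other convergent or intermediate fraction in range is farther away.
Largest k: floor((18 - q_3)/q_4) = floor((18 - 8)/11) = 0.
Since k = 0, no intermediate fraction beyond p_4/q_4 has denominator <= 18, so the convergent 26/11 is the closest (its error is |175*11 - 26*74|/(74*11) = 1/814).

26/11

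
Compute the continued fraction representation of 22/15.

[1; 2, 7]

Run the Euclidean algorithm on 22 and 15; the successive quotients are the partial quotients a_0, a_1, ... (each step inverts the fractional part left over by the previous one):
  22 = 1*15 + 7, so a_0 = 1.
  15 = 2*7 + 1, so a_1 = 2.
  7 = 7*1 + 0, so a_2 = 7.
The remainder reaches 0 after 3 divisions, so the expansion has 3 partial quotients, read off in order.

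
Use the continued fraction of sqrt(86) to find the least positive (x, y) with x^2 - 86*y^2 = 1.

(x, y) = (10405, 1122)

First expand sqrt(86) as a continued fraction. With x_i = (sqrt(86) + m_i)/d_i and (m_0, d_0) = (0, 1): a_0 = floor(sqrt(86)) = 9, since 9^2 = 81 <= 86 < 100 = 10^2.
Iterate m_{i+1} = d_i*a_i - m_i, d_{i+1} = (86 - m_{i+1}^2)/d_i, a_{i+1} = floor((a_0 + m_{i+1})/d_{i+1}):
  m_1 = 1*9 - 0 = 9, d_1 = (86 - 9^2)/1 = 5/1 = 5, a_1 = floor((9 + 9)/5) = 3.
  m_2 = 5*3 - 9 = 6, d_2 = (86 - 6^2)/5 = 50/5 = 10, a_2 = floor((9 + 6)/10) = 1.
  m_3 = 10*1 - 6 = 4, d_3 = (86 - 4^2)/10 = 70/10 = 7, a_3 = floor((9 + 4)/7) = 1.
  m_4 = 7*1 - 4 = 3, d_4 = (86 - 3^2)/7 = 77/7 = 11, a_4 = floor((9 + 3)/11) = 1.
  m_5 = 11*1 - 3 = 8, d_5 = (86 - 8^2)/11 = 22/11 = 2, a_5 = floor((9 + 8)/2) = 8.
  m_6 = 2*8 - 8 = 8, d_6 = (86 - 8^2)/2 = 22/2 = 11, a_6 = floor((9 + 8)/11) = 1.
  m_7 = 11*1 - 8 = 3, d_7 = (86 - 3^2)/11 = 77/11 = 7, a_7 = floor((9 + 3)/7) = 1.
  m_8 = 7*1 - 3 = 4, d_8 = (86 - 4^2)/7 = 70/7 = 10, a_8 = floor((9 + 4)/10) = 1.
  m_9 = 10*1 - 4 = 6, d_9 = (86 - 6^2)/10 = 50/10 = 5, a_9 = floor((9 + 6)/5) = 3.
  m_10 = 5*3 - 6 = 9, d_10 = (86 - 9^2)/5 = 5/5 = 1, a_10 = floor((9 + 9)/1) = 18.
  m_11 = 1*18 - 9 = 9, d_11 = (86 - 9^2)/1 = 5/1 = 5: (m_11, d_11) = (m_1, d_1) = (9, 5), so from here the quotients repeat a_1, ..., a_10; the period length is 10.
So sqrt(86) = [9; (3, 1, 1, 1, 8, 1, 1, 1, 3, 18)] with period length k = 10.
k is even, so the fundamental solution of x^2 - 86y^2 = 1 is (p_{k-1}, q_{k-1}) = (p_9, q_9); compute convergents through index 9.
Convergents (p_i = a_i*p_{i-1} + p_{i-2}, q_i = a_i*q_{i-1} + q_{i-2} with p_{-2}=0, p_{-1}=1, q_{-2}=1, q_{-1}=0):
  i=0: a_0=9, p_0 = 9*1 + 0 = 9, q_0 = 9*0 + 1 = 1.
  i=1: a_1=3, p_1 = 3*9 + 1 = 28, q_1 = 3*1 + 0 = 3.
  i=2: a_2=1, p_2 = 1*28 + 9 = 37, q_2 = 1*3 + 1 = 4.
  i=3: a_3=1, p_3 = 1*37 + 28 = 65, q_3 = 1*4 + 3 = 7.
  i=4: a_4=1, p_4 = 1*65 + 37 = 102, q_4 = 1*7 + 4 = 11.
  i=5: a_5=8, p_5 = 8*102 + 65 = 881, q_5 = 8*11 + 7 = 95.
  i=6: a_6=1, p_6 = 1*881 + 102 = 983, q_6 = 1*95 + 11 = 106.
  i=7: a_7=1, p_7 = 1*983 + 881 = 1864, q_7 = 1*106 + 95 = 201.
  i=8: a_8=1, p_8 = 1*1864 + 983 = 2847, q_8 = 1*201 + 106 = 307.
  i=9: a_9=3, p_9 = 3*2847 + 1864 = 10405, q_9 = 3*307 + 201 = 1122.
Check: 10405^2 - 86*1122^2 = 108264025 - 108264024 = 1, so (x, y) = (10405, 1122) solves the equation, and by the theorem it is the least positive solution.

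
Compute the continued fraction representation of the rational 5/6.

[0; 1, 5]

Run the Euclidean algorithm on 5 and 6; the successive quotients are the partial quotients a_0, a_1, ... (each step inverts the fractional part left over by the previous one):
  5 = 0*6 + 5, so a_0 = 0.
  6 = 1*5 + 1, so a_1 = 1.
  5 = 5*1 + 0, so a_2 = 5.
The remainder reaches 0 after 3 divisions, so the expansion has 3 partial quotients, read off in order.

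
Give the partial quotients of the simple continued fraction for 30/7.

[4; 3, 2]

Run the Euclidean algorithm on 30 and 7; the successive quotients are the partial quotients a_0, a_1, ... (each step inverts the fractional part left over by the previous one):
  30 = 4*7 + 2, so a_0 = 4.
  7 = 3*2 + 1, so a_1 = 3.
  2 = 2*1 + 0, so a_2 = 2.
The remainder reaches 0 after 3 divisions, so the expansion has 3 partial quotients, read off in order.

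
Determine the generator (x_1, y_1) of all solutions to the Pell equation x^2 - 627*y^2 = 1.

(x, y) = (626, 25)

First expand sqrt(627) as a continued fraction. With x_i = (sqrt(627) + m_i)/d_i and (m_0, d_0) = (0, 1): a_0 = floor(sqrt(627)) = 25, since 25^2 = 625 <= 627 < 676 = 26^2.
Iterate m_{i+1} = d_i*a_i - m_i, d_{i+1} = (627 - m_{i+1}^2)/d_i, a_{i+1} = floor((a_0 + m_{i+1})/d_{i+1}):
  m_1 = 1*25 - 0 = 25, d_1 = (627 - 25^2)/1 = 2/1 = 2, a_1 = floor((25 + 25)/2) = 25.
  m_2 = 2*25 - 25 = 25, d_2 = (627 - 25^2)/2 = 2/2 = 1, a_2 = floor((25 + 25)/1) = 50.
  m_3 = 1*50 - 25 = 25, d_3 = (627 - 25^2)/1 = 2/1 = 2: (m_3, d_3) = (m_1, d_1) = (25, 2), so from here the quotients repeat a_1, a_2; the period length is 2.
So sqrt(627) = [25; (25, 50)] with period length k = 2.
k is even, so the fundamental solution of x^2 - 627y^2 = 1 is (p_{k-1}, q_{k-1}) = (p_1, q_1); compute convergents through index 1.
Convergents (p_i = a_i*p_{i-1} + p_{i-2}, q_i = a_i*q_{i-1} + q_{i-2} with p_{-2}=0, p_{-1}=1, q_{-2}=1, q_{-1}=0):
  i=0: a_0=25, p_0 = 25*1 + 0 = 25, q_0 = 25*0 + 1 = 1.
  i=1: a_1=25, p_1 = 25*25 + 1 = 626, q_1 = 25*1 + 0 = 25.
Check: 626^2 - 627*25^2 = 391876 - 391875 = 1, so (x, y) = (626, 25) solves the equation, and by the theorem it is the least positive solution.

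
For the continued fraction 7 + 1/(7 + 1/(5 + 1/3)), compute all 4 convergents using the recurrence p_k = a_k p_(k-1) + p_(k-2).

Using the convergent recurrence p_i = a_i*p_{i-1} + p_{i-2}, q_i = a_i*q_{i-1} + q_{i-2} with p_{-2}=0, p_{-1}=1, q_{-2}=1, q_{-1}=0:
  i=0: a_0=7, p_0 = 7*1 + 0 = 7, q_0 = 7*0 + 1 = 1.
  i=1: a_1=7, p_1 = 7*7 + 1 = 50, q_1 = 7*1 + 0 = 7.
  i=2: a_2=5, p_2 = 5*50 + 7 = 257, q_2 = 5*7 + 1 = 36.
  i=3: a_3=3, p_3 = 3*257 + 50 = 821, q_3 = 3*36 + 7 = 115.

7/1, 50/7, 257/36, 821/115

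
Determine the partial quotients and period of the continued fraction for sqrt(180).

Write x_i = (sqrt(180) + m_i)/d_i with (m_0, d_0) = (0, 1). a_0 = floor(sqrt(180)) = 13, since 13^2 = 169 <= 180 < 196 = 14^2.
Iterate m_{i+1} = d_i*a_i - m_i, d_{i+1} = (180 - m_{i+1}^2)/d_i, a_{i+1} = floor((a_0 + m_{i+1})/d_{i+1}):
  m_1 = 1*13 - 0 = 13, d_1 = (180 - 13^2)/1 = 11/1 = 11, a_1 = floor((13 + 13)/11) = 2.
  m_2 = 11*2 - 13 = 9, d_2 = (180 - 9^2)/11 = 99/11 = 9, a_2 = floor((13 + 9)/9) = 2.
  m_3 = 9*2 - 9 = 9, d_3 = (180 - 9^2)/9 = 99/9 = 11, a_3 = floor((13 + 9)/11) = 2.
  m_4 = 11*2 - 9 = 13, d_4 = (180 - 13^2)/11 = 11/11 = 1, a_4 = floor((13 + 13)/1) = 26.
  m_5 = 1*26 - 13 = 13, d_5 = (180 - 13^2)/1 = 11/1 = 11: (m_5, d_5) = (m_1, d_1) = (13, 11), so from here the quotients repeat a_1, ..., a_4; the period length is 4.
Hence the expansion of sqrt(180) is a_0 = 13 followed by the repeating block 2, 2, 2, 26 (period 4).

[13; (2, 2, 2, 26)]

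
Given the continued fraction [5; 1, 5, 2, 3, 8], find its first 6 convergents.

5/1, 6/1, 35/6, 76/13, 263/45, 2180/373

Using the convergent recurrence p_i = a_i*p_{i-1} + p_{i-2}, q_i = a_i*q_{i-1} + q_{i-2} with p_{-2}=0, p_{-1}=1, q_{-2}=1, q_{-1}=0:
  i=0: a_0=5, p_0 = 5*1 + 0 = 5, q_0 = 5*0 + 1 = 1.
  i=1: a_1=1, p_1 = 1*5 + 1 = 6, q_1 = 1*1 + 0 = 1.
  i=2: a_2=5, p_2 = 5*6 + 5 = 35, q_2 = 5*1 + 1 = 6.
  i=3: a_3=2, p_3 = 2*35 + 6 = 76, q_3 = 2*6 + 1 = 13.
  i=4: a_4=3, p_4 = 3*76 + 35 = 263, q_4 = 3*13 + 6 = 45.
  i=5: a_5=8, p_5 = 8*263 + 76 = 2180, q_5 = 8*45 + 13 = 373.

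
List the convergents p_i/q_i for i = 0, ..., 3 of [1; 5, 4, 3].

Using the convergent recurrence p_i = a_i*p_{i-1} + p_{i-2}, q_i = a_i*q_{i-1} + q_{i-2} with p_{-2}=0, p_{-1}=1, q_{-2}=1, q_{-1}=0:
  i=0: a_0=1, p_0 = 1*1 + 0 = 1, q_0 = 1*0 + 1 = 1.
  i=1: a_1=5, p_1 = 5*1 + 1 = 6, q_1 = 5*1 + 0 = 5.
  i=2: a_2=4, p_2 = 4*6 + 1 = 25, q_2 = 4*5 + 1 = 21.
  i=3: a_3=3, p_3 = 3*25 + 6 = 81, q_3 = 3*21 + 5 = 68.

1/1, 6/5, 25/21, 81/68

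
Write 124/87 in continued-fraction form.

Run the Euclidean algorithm on 124 and 87; the successive quotients are the partial quotients a_0, a_1, ... (each step inverts the fractional part left over by the previous one):
  124 = 1*87 + 37, so a_0 = 1.
  87 = 2*37 + 13, so a_1 = 2.
  37 = 2*13 + 11, so a_2 = 2.
  13 = 1*11 + 2, so a_3 = 1.
  11 = 5*2 + 1, so a_4 = 5.
  2 = 2*1 + 0, so a_5 = 2.
The remainder reaches 0 after 6 divisions, so the expansion has 6 partial quotients, read off in order.

[1; 2, 2, 1, 5, 2]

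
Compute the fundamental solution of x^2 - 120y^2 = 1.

(x, y) = (11, 1)

First expand sqrt(120) as a continued fraction. With x_i = (sqrt(120) + m_i)/d_i and (m_0, d_0) = (0, 1): a_0 = floor(sqrt(120)) = 10, since 10^2 = 100 <= 120 < 121 = 11^2.
Iterate m_{i+1} = d_i*a_i - m_i, d_{i+1} = (120 - m_{i+1}^2)/d_i, a_{i+1} = floor((a_0 + m_{i+1})/d_{i+1}):
  m_1 = 1*10 - 0 = 10, d_1 = (120 - 10^2)/1 = 20/1 = 20, a_1 = floor((10 + 10)/20) = 1.
  m_2 = 20*1 - 10 = 10, d_2 = (120 - 10^2)/20 = 20/20 = 1, a_2 = floor((10 + 10)/1) = 20.
  m_3 = 1*20 - 10 = 10, d_3 = (120 - 10^2)/1 = 20/1 = 20: (m_3, d_3) = (m_1, d_1) = (10, 20), so from here the quotients repeat a_1, a_2; the period length is 2.
So sqrt(120) = [10; (1, 20)] with period length k = 2.
k is even, so the fundamental solution of x^2 - 120y^2 = 1 is (p_{k-1}, q_{k-1}) = (p_1, q_1); compute convergents through index 1.
Convergents (p_i = a_i*p_{i-1} + p_{i-2}, q_i = a_i*q_{i-1} + q_{i-2} with p_{-2}=0, p_{-1}=1, q_{-2}=1, q_{-1}=0):
  i=0: a_0=10, p_0 = 10*1 + 0 = 10, q_0 = 10*0 + 1 = 1.
  i=1: a_1=1, p_1 = 1*10 + 1 = 11, q_1 = 1*1 + 0 = 1.
Check: 11^2 - 120*1^2 = 121 - 120 = 1, so (x, y) = (11, 1) solves the equation, and by the theorem it is the least positive solution.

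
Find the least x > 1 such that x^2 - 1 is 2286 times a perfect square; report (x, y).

(x, y) = (130049, 2720)

First expand sqrt(2286) as a continued fraction. With x_i = (sqrt(2286) + m_i)/d_i and (m_0, d_0) = (0, 1): a_0 = floor(sqrt(2286)) = 47, since 47^2 = 2209 <= 2286 < 2304 = 48^2.
Iterate m_{i+1} = d_i*a_i - m_i, d_{i+1} = (2286 - m_{i+1}^2)/d_i, a_{i+1} = floor((a_0 + m_{i+1})/d_{i+1}):
  m_1 = 1*47 - 0 = 47, d_1 = (2286 - 47^2)/1 = 77/1 = 77, a_1 = floor((47 + 47)/77) = 1.
  m_2 = 77*1 - 47 = 30, d_2 = (2286 - 30^2)/77 = 1386/77 = 18, a_2 = floor((47 + 30)/18) = 4.
  m_3 = 18*4 - 30 = 42, d_3 = (2286 - 42^2)/18 = 522/18 = 29, a_3 = floor((47 + 42)/29) = 3.
  m_4 = 29*3 - 42 = 45, d_4 = (2286 - 45^2)/29 = 261/29 = 9, a_4 = floor((47 + 45)/9) = 10.
  m_5 = 9*10 - 45 = 45, d_5 = (2286 - 45^2)/9 = 261/9 = 29, a_5 = floor((47 + 45)/29) = 3.
  m_6 = 29*3 - 45 = 42, d_6 = (2286 - 42^2)/29 = 522/29 = 18, a_6 = floor((47 + 42)/18) = 4.
  m_7 = 18*4 - 42 = 30, d_7 = (2286 - 30^2)/18 = 1386/18 = 77, a_7 = floor((47 + 30)/77) = 1.
  m_8 = 77*1 - 30 = 47, d_8 = (2286 - 47^2)/77 = 77/77 = 1, a_8 = floor((47 + 47)/1) = 94.
  m_9 = 1*94 - 47 = 47, d_9 = (2286 - 47^2)/1 = 77/1 = 77: (m_9, d_9) = (m_1, d_1) = (47, 77), so from here the quotients repeat a_1, ..., a_8; the period length is 8.
So sqrt(2286) = [47; (1, 4, 3, 10, 3, 4, 1, 94)] with period length k = 8.
k is even, so the fundamental solution of x^2 - 2286y^2 = 1 is (p_{k-1}, q_{k-1}) = (p_7, q_7); compute convergents through index 7.
Convergents (p_i = a_i*p_{i-1} + p_{i-2}, q_i = a_i*q_{i-1} + q_{i-2} with p_{-2}=0, p_{-1}=1, q_{-2}=1, q_{-1}=0):
  i=0: a_0=47, p_0 = 47*1 + 0 = 47, q_0 = 47*0 + 1 = 1.
  i=1: a_1=1, p_1 = 1*47 + 1 = 48, q_1 = 1*1 + 0 = 1.
  i=2: a_2=4, p_2 = 4*48 + 47 = 239, q_2 = 4*1 + 1 = 5.
  i=3: a_3=3, p_3 = 3*239 + 48 = 765, q_3 = 3*5 + 1 = 16.
  i=4: a_4=10, p_4 = 10*765 + 239 = 7889, q_4 = 10*16 + 5 = 165.
  i=5: a_5=3, p_5 = 3*7889 + 765 = 24432, q_5 = 3*165 + 16 = 511.
  i=6: a_6=4, p_6 = 4*24432 + 7889 = 105617, q_6 = 4*511 + 165 = 2209.
  i=7: a_7=1, p_7 = 1*105617 + 24432 = 130049, q_7 = 1*2209 + 511 = 2720.
Check: 130049^2 - 2286*2720^2 = 16912742401 - 16912742400 = 1, so (x, y) = (130049, 2720) solves the equation, and by the theorem it is the least positive solution.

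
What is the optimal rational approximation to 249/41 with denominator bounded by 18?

85/14

Expand x = 249/41 as a continued fraction with the Euclidean algorithm:
  249 = 6*41 + 3, so a_0 = 6.
  41 = 13*3 + 2, so a_1 = 13.
  3 = 1*2 + 1, so a_2 = 1.
  2 = 2*1 + 0, so a_3 = 2.
so x = [6; 13, 1, 2].
Convergents (p_i = a_i*p_{i-1} + p_{i-2}, q_i = a_i*q_{i-1} + q_{i-2} with p_{-2}=0, p_{-1}=1, q_{-2}=1, q_{-1}=0), until the denominator exceeds 18:
  i=0: a_0=6, p_0 = 6*1 + 0 = 6, q_0 = 6*0 + 1 = 1.
  i=1: a_1=13, p_1 = 13*6 + 1 = 79, q_1 = 13*1 + 0 = 13.
  i=2: a_2=1, p_2 = 1*79 + 6 = 85, q_2 = 1*13 + 1 = 14.
  i=3: a_3=2, p_3 = 2*85 + 79 = 249, q_3 = 2*14 + 13 = 41.
q_3 = 41 > 18, so the last convergent with denominator <= 18 is p_2/q_2 = 85/14.
The closest fraction with denominator <= 18 is either p_2/q_2 or the intermediate fraction (k*p_2 + p_1)/(k*q_2 + q_1) with the largest k >= 1 whose denominator stays <= 18; these approach x as k grows, and every other convergent or intermediate fraction in range is farther away.
Largest k: floor((18 - q_1)/q_2) = floor((18 - 13)/14) = 0.
Since k = 0, no intermediate fraction beyond p_2/q_2 has denominator <= 18, so the convergent 85/14 is the closest (its error is |249*14 - 85*41|/(41*14) = 1/574).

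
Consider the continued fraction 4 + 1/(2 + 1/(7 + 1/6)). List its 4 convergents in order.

Using the convergent recurrence p_i = a_i*p_{i-1} + p_{i-2}, q_i = a_i*q_{i-1} + q_{i-2} with p_{-2}=0, p_{-1}=1, q_{-2}=1, q_{-1}=0:
  i=0: a_0=4, p_0 = 4*1 + 0 = 4, q_0 = 4*0 + 1 = 1.
  i=1: a_1=2, p_1 = 2*4 + 1 = 9, q_1 = 2*1 + 0 = 2.
  i=2: a_2=7, p_2 = 7*9 + 4 = 67, q_2 = 7*2 + 1 = 15.
  i=3: a_3=6, p_3 = 6*67 + 9 = 411, q_3 = 6*15 + 2 = 92.

4/1, 9/2, 67/15, 411/92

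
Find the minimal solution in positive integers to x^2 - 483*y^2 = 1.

First expand sqrt(483) as a continued fraction. With x_i = (sqrt(483) + m_i)/d_i and (m_0, d_0) = (0, 1): a_0 = floor(sqrt(483)) = 21, since 21^2 = 441 <= 483 < 484 = 22^2.
Iterate m_{i+1} = d_i*a_i - m_i, d_{i+1} = (483 - m_{i+1}^2)/d_i, a_{i+1} = floor((a_0 + m_{i+1})/d_{i+1}):
  m_1 = 1*21 - 0 = 21, d_1 = (483 - 21^2)/1 = 42/1 = 42, a_1 = floor((21 + 21)/42) = 1.
  m_2 = 42*1 - 21 = 21, d_2 = (483 - 21^2)/42 = 42/42 = 1, a_2 = floor((21 + 21)/1) = 42.
  m_3 = 1*42 - 21 = 21, d_3 = (483 - 21^2)/1 = 42/1 = 42: (m_3, d_3) = (m_1, d_1) = (21, 42), so from here the quotients repeat a_1, a_2; the period length is 2.
So sqrt(483) = [21; (1, 42)] with period length k = 2.
k is even, so the fundamental solution of x^2 - 483y^2 = 1 is (p_{k-1}, q_{k-1}) = (p_1, q_1); compute convergents through index 1.
Convergents (p_i = a_i*p_{i-1} + p_{i-2}, q_i = a_i*q_{i-1} + q_{i-2} with p_{-2}=0, p_{-1}=1, q_{-2}=1, q_{-1}=0):
  i=0: a_0=21, p_0 = 21*1 + 0 = 21, q_0 = 21*0 + 1 = 1.
  i=1: a_1=1, p_1 = 1*21 + 1 = 22, q_1 = 1*1 + 0 = 1.
Check: 22^2 - 483*1^2 = 484 - 483 = 1, so (x, y) = (22, 1) solves the equation, and by the theorem it is the least positive solution.

(x, y) = (22, 1)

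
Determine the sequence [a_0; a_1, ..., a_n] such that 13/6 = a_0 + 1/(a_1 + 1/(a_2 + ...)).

[2; 6]

Run the Euclidean algorithm on 13 and 6; the successive quotients are the partial quotients a_0, a_1, ... (each step inverts the fractional part left over by the previous one):
  13 = 2*6 + 1, so a_0 = 2.
  6 = 6*1 + 0, so a_1 = 6.
The remainder reaches 0 after 2 divisions, so the expansion has 2 partial quotients, read off in order.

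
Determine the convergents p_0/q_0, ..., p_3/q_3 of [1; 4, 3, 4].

1/1, 5/4, 16/13, 69/56

Using the convergent recurrence p_i = a_i*p_{i-1} + p_{i-2}, q_i = a_i*q_{i-1} + q_{i-2} with p_{-2}=0, p_{-1}=1, q_{-2}=1, q_{-1}=0:
  i=0: a_0=1, p_0 = 1*1 + 0 = 1, q_0 = 1*0 + 1 = 1.
  i=1: a_1=4, p_1 = 4*1 + 1 = 5, q_1 = 4*1 + 0 = 4.
  i=2: a_2=3, p_2 = 3*5 + 1 = 16, q_2 = 3*4 + 1 = 13.
  i=3: a_3=4, p_3 = 4*16 + 5 = 69, q_3 = 4*13 + 4 = 56.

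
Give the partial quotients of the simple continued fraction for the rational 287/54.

[5; 3, 5, 1, 2]

Run the Euclidean algorithm on 287 and 54; the successive quotients are the partial quotients a_0, a_1, ... (each step inverts the fractional part left over by the previous one):
  287 = 5*54 + 17, so a_0 = 5.
  54 = 3*17 + 3, so a_1 = 3.
  17 = 5*3 + 2, so a_2 = 5.
  3 = 1*2 + 1, so a_3 = 1.
  2 = 2*1 + 0, so a_4 = 2.
The remainder reaches 0 after 5 divisions, so the expansion has 5 partial quotients, read off in order.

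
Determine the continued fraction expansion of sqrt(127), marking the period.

Write x_i = (sqrt(127) + m_i)/d_i with (m_0, d_0) = (0, 1). a_0 = floor(sqrt(127)) = 11, since 11^2 = 121 <= 127 < 144 = 12^2.
Iterate m_{i+1} = d_i*a_i - m_i, d_{i+1} = (127 - m_{i+1}^2)/d_i, a_{i+1} = floor((a_0 + m_{i+1})/d_{i+1}):
  m_1 = 1*11 - 0 = 11, d_1 = (127 - 11^2)/1 = 6/1 = 6, a_1 = floor((11 + 11)/6) = 3.
  m_2 = 6*3 - 11 = 7, d_2 = (127 - 7^2)/6 = 78/6 = 13, a_2 = floor((11 + 7)/13) = 1.
  m_3 = 13*1 - 7 = 6, d_3 = (127 - 6^2)/13 = 91/13 = 7, a_3 = floor((11 + 6)/7) = 2.
  m_4 = 7*2 - 6 = 8, d_4 = (127 - 8^2)/7 = 63/7 = 9, a_4 = floor((11 + 8)/9) = 2.
  m_5 = 9*2 - 8 = 10, d_5 = (127 - 10^2)/9 = 27/9 = 3, a_5 = floor((11 + 10)/3) = 7.
  m_6 = 3*7 - 10 = 11, d_6 = (127 - 11^2)/3 = 6/3 = 2, a_6 = floor((11 + 11)/2) = 11.
  m_7 = 2*11 - 11 = 11, d_7 = (127 - 11^2)/2 = 6/2 = 3, a_7 = floor((11 + 11)/3) = 7.
  m_8 = 3*7 - 11 = 10, d_8 = (127 - 10^2)/3 = 27/3 = 9, a_8 = floor((11 + 10)/9) = 2.
  m_9 = 9*2 - 10 = 8, d_9 = (127 - 8^2)/9 = 63/9 = 7, a_9 = floor((11 + 8)/7) = 2.
  m_10 = 7*2 - 8 = 6, d_10 = (127 - 6^2)/7 = 91/7 = 13, a_10 = floor((11 + 6)/13) = 1.
  m_11 = 13*1 - 6 = 7, d_11 = (127 - 7^2)/13 = 78/13 = 6, a_11 = floor((11 + 7)/6) = 3.
  m_12 = 6*3 - 7 = 11, d_12 = (127 - 11^2)/6 = 6/6 = 1, a_12 = floor((11 + 11)/1) = 22.
  m_13 = 1*22 - 11 = 11, d_13 = (127 - 11^2)/1 = 6/1 = 6: (m_13, d_13) = (m_1, d_1) = (11, 6), so from here the quotients repeat a_1, ..., a_12; the period length is 12.
Hence the expansion of sqrt(127) is a_0 = 11 followed by the repeating block 3, 1, 2, 2, 7, 11, 7, 2, 2, 1, 3, 22 (period 12).

[11; (3, 1, 2, 2, 7, 11, 7, 2, 2, 1, 3, 22)]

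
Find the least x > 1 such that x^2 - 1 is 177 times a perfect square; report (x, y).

(x, y) = (62423, 4692)

First expand sqrt(177) as a continued fraction. With x_i = (sqrt(177) + m_i)/d_i and (m_0, d_0) = (0, 1): a_0 = floor(sqrt(177)) = 13, since 13^2 = 169 <= 177 < 196 = 14^2.
Iterate m_{i+1} = d_i*a_i - m_i, d_{i+1} = (177 - m_{i+1}^2)/d_i, a_{i+1} = floor((a_0 + m_{i+1})/d_{i+1}):
  m_1 = 1*13 - 0 = 13, d_1 = (177 - 13^2)/1 = 8/1 = 8, a_1 = floor((13 + 13)/8) = 3.
  m_2 = 8*3 - 13 = 11, d_2 = (177 - 11^2)/8 = 56/8 = 7, a_2 = floor((13 + 11)/7) = 3.
  m_3 = 7*3 - 11 = 10, d_3 = (177 - 10^2)/7 = 77/7 = 11, a_3 = floor((13 + 10)/11) = 2.
  m_4 = 11*2 - 10 = 12, d_4 = (177 - 12^2)/11 = 33/11 = 3, a_4 = floor((13 + 12)/3) = 8.
  m_5 = 3*8 - 12 = 12, d_5 = (177 - 12^2)/3 = 33/3 = 11, a_5 = floor((13 + 12)/11) = 2.
  m_6 = 11*2 - 12 = 10, d_6 = (177 - 10^2)/11 = 77/11 = 7, a_6 = floor((13 + 10)/7) = 3.
  m_7 = 7*3 - 10 = 11, d_7 = (177 - 11^2)/7 = 56/7 = 8, a_7 = floor((13 + 11)/8) = 3.
  m_8 = 8*3 - 11 = 13, d_8 = (177 - 13^2)/8 = 8/8 = 1, a_8 = floor((13 + 13)/1) = 26.
  m_9 = 1*26 - 13 = 13, d_9 = (177 - 13^2)/1 = 8/1 = 8: (m_9, d_9) = (m_1, d_1) = (13, 8), so from here the quotients repeat a_1, ..., a_8; the period length is 8.
So sqrt(177) = [13; (3, 3, 2, 8, 2, 3, 3, 26)] with period length k = 8.
k is even, so the fundamental solution of x^2 - 177y^2 = 1 is (p_{k-1}, q_{k-1}) = (p_7, q_7); compute convergents through index 7.
Convergents (p_i = a_i*p_{i-1} + p_{i-2}, q_i = a_i*q_{i-1} + q_{i-2} with p_{-2}=0, p_{-1}=1, q_{-2}=1, q_{-1}=0):
  i=0: a_0=13, p_0 = 13*1 + 0 = 13, q_0 = 13*0 + 1 = 1.
  i=1: a_1=3, p_1 = 3*13 + 1 = 40, q_1 = 3*1 + 0 = 3.
  i=2: a_2=3, p_2 = 3*40 + 13 = 133, q_2 = 3*3 + 1 = 10.
  i=3: a_3=2, p_3 = 2*133 + 40 = 306, q_3 = 2*10 + 3 = 23.
  i=4: a_4=8, p_4 = 8*306 + 133 = 2581, q_4 = 8*23 + 10 = 194.
  i=5: a_5=2, p_5 = 2*2581 + 306 = 5468, q_5 = 2*194 + 23 = 411.
  i=6: a_6=3, p_6 = 3*5468 + 2581 = 18985, q_6 = 3*411 + 194 = 1427.
  i=7: a_7=3, p_7 = 3*18985 + 5468 = 62423, q_7 = 3*1427 + 411 = 4692.
Check: 62423^2 - 177*4692^2 = 3896630929 - 3896630928 = 1, so (x, y) = (62423, 4692) solves the equation, and by the theorem it is the least positive solution.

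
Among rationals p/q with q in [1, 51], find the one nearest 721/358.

103/51

Expand x = 721/358 as a continued fraction with the Euclidean algorithm:
  721 = 2*358 + 5, so a_0 = 2.
  358 = 71*5 + 3, so a_1 = 71.
  5 = 1*3 + 2, so a_2 = 1.
  3 = 1*2 + 1, so a_3 = 1.
  2 = 2*1 + 0, so a_4 = 2.
so x = [2; 71, 1, 1, 2].
Convergents (p_i = a_i*p_{i-1} + p_{i-2}, q_i = a_i*q_{i-1} + q_{i-2} with p_{-2}=0, p_{-1}=1, q_{-2}=1, q_{-1}=0), until the denominator exceeds 51:
  i=0: a_0=2, p_0 = 2*1 + 0 = 2, q_0 = 2*0 + 1 = 1.
  i=1: a_1=71, p_1 = 71*2 + 1 = 143, q_1 = 71*1 + 0 = 71.
q_1 = 71 > 51, so the last convergent with denominator <= 51 is p_0/q_0 = 2/1.
The closest fraction with denominator <= 51 is either p_0/q_0 or the intermediate fraction (k*p_0 + p_{-1})/(k*q_0 + q_{-1}) with the largest k >= 1 whose denominator stays <= 51; these approach x as k grows, and every other convergent or intermediate fraction in range is farther away.
Largest k: floor((51 - q_{-1})/q_0) = floor((51 - 0)/1) = 51 (using the seeds p_{-1} = 1, q_{-1} = 0).
That gives (51*2 + 1)/(51*1 + 0) = 103/51.
Compare the errors: |x - 2/1| = |721*1 - 2*358|/(358*1) = 5/358, and |x - 103/51| = |721*51 - 103*358|/(358*51) = 103/18258.
Cross-multiplying, 103*358 = 36874 < 91290 = 5*18258, so 103/18258 is smaller: the intermediate fraction 103/51 is closer to x than 2/1.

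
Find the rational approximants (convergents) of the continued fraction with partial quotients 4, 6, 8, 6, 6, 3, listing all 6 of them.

4/1, 25/6, 204/49, 1249/300, 7698/1849, 24343/5847

Using the convergent recurrence p_i = a_i*p_{i-1} + p_{i-2}, q_i = a_i*q_{i-1} + q_{i-2} with p_{-2}=0, p_{-1}=1, q_{-2}=1, q_{-1}=0:
  i=0: a_0=4, p_0 = 4*1 + 0 = 4, q_0 = 4*0 + 1 = 1.
  i=1: a_1=6, p_1 = 6*4 + 1 = 25, q_1 = 6*1 + 0 = 6.
  i=2: a_2=8, p_2 = 8*25 + 4 = 204, q_2 = 8*6 + 1 = 49.
  i=3: a_3=6, p_3 = 6*204 + 25 = 1249, q_3 = 6*49 + 6 = 300.
  i=4: a_4=6, p_4 = 6*1249 + 204 = 7698, q_4 = 6*300 + 49 = 1849.
  i=5: a_5=3, p_5 = 3*7698 + 1249 = 24343, q_5 = 3*1849 + 300 = 5847.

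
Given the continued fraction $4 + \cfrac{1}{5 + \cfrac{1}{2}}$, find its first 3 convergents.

4/1, 21/5, 46/11

Using the convergent recurrence p_i = a_i*p_{i-1} + p_{i-2}, q_i = a_i*q_{i-1} + q_{i-2} with p_{-2}=0, p_{-1}=1, q_{-2}=1, q_{-1}=0:
  i=0: a_0=4, p_0 = 4*1 + 0 = 4, q_0 = 4*0 + 1 = 1.
  i=1: a_1=5, p_1 = 5*4 + 1 = 21, q_1 = 5*1 + 0 = 5.
  i=2: a_2=2, p_2 = 2*21 + 4 = 46, q_2 = 2*5 + 1 = 11.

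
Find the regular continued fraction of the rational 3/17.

[0; 5, 1, 2]

Run the Euclidean algorithm on 3 and 17; the successive quotients are the partial quotients a_0, a_1, ... (each step inverts the fractional part left over by the previous one):
  3 = 0*17 + 3, so a_0 = 0.
  17 = 5*3 + 2, so a_1 = 5.
  3 = 1*2 + 1, so a_2 = 1.
  2 = 2*1 + 0, so a_3 = 2.
The remainder reaches 0 after 4 divisions, so the expansion has 4 partial quotients, read off in order.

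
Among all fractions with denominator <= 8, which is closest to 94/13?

Expand x = 94/13 as a continued fraction with the Euclidean algorithm:
  94 = 7*13 + 3, so a_0 = 7.
  13 = 4*3 + 1, so a_1 = 4.
  3 = 3*1 + 0, so a_2 = 3.
so x = [7; 4, 3].
Convergents (p_i = a_i*p_{i-1} + p_{i-2}, q_i = a_i*q_{i-1} + q_{i-2} with p_{-2}=0, p_{-1}=1, q_{-2}=1, q_{-1}=0), until the denominator exceeds 8:
  i=0: a_0=7, p_0 = 7*1 + 0 = 7, q_0 = 7*0 + 1 = 1.
  i=1: a_1=4, p_1 = 4*7 + 1 = 29, q_1 = 4*1 + 0 = 4.
  i=2: a_2=3, p_2 = 3*29 + 7 = 94, q_2 = 3*4 + 1 = 13.
q_2 = 13 > 8, so the last convergent with denominator <= 8 is p_1/q_1 = 29/4.
The closest fraction with denominator <= 8 is either p_1/q_1 or the intermediate fraction (k*p_1 + p_0)/(k*q_1 + q_0) with the largest k >= 1 whose denominator stays <= 8; these approach x as k grows, and every other convergent or intermediate fraction in range is farther away.
Largest k: floor((8 - q_0)/q_1) = floor((8 - 1)/4) = 1.
That gives (1*29 + 7)/(1*4 + 1) = 36/5.
Compare the errors: |x - 29/4| = |94*4 - 29*13|/(13*4) = 1/52, and |x - 36/5| = |94*5 - 36*13|/(13*5) = 2/65.
Cross-multiplying, 1*65 = 65 < 104 = 2*52, so 1/52 is smaller: the convergent 29/4 is closer to x than 36/5.

29/4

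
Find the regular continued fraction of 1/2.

[0; 2]

Run the Euclidean algorithm on 1 and 2; the successive quotients are the partial quotients a_0, a_1, ... (each step inverts the fractional part left over by the previous one):
  1 = 0*2 + 1, so a_0 = 0.
  2 = 2*1 + 0, so a_1 = 2.
The remainder reaches 0 after 2 divisions, so the expansion has 2 partial quotients, read off in order.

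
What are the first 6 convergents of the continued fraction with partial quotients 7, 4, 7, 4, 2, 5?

7/1, 29/4, 210/29, 869/120, 1948/269, 10609/1465

Using the convergent recurrence p_i = a_i*p_{i-1} + p_{i-2}, q_i = a_i*q_{i-1} + q_{i-2} with p_{-2}=0, p_{-1}=1, q_{-2}=1, q_{-1}=0:
  i=0: a_0=7, p_0 = 7*1 + 0 = 7, q_0 = 7*0 + 1 = 1.
  i=1: a_1=4, p_1 = 4*7 + 1 = 29, q_1 = 4*1 + 0 = 4.
  i=2: a_2=7, p_2 = 7*29 + 7 = 210, q_2 = 7*4 + 1 = 29.
  i=3: a_3=4, p_3 = 4*210 + 29 = 869, q_3 = 4*29 + 4 = 120.
  i=4: a_4=2, p_4 = 2*869 + 210 = 1948, q_4 = 2*120 + 29 = 269.
  i=5: a_5=5, p_5 = 5*1948 + 869 = 10609, q_5 = 5*269 + 120 = 1465.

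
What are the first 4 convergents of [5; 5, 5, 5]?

Using the convergent recurrence p_i = a_i*p_{i-1} + p_{i-2}, q_i = a_i*q_{i-1} + q_{i-2} with p_{-2}=0, p_{-1}=1, q_{-2}=1, q_{-1}=0:
  i=0: a_0=5, p_0 = 5*1 + 0 = 5, q_0 = 5*0 + 1 = 1.
  i=1: a_1=5, p_1 = 5*5 + 1 = 26, q_1 = 5*1 + 0 = 5.
  i=2: a_2=5, p_2 = 5*26 + 5 = 135, q_2 = 5*5 + 1 = 26.
  i=3: a_3=5, p_3 = 5*135 + 26 = 701, q_3 = 5*26 + 5 = 135.

5/1, 26/5, 135/26, 701/135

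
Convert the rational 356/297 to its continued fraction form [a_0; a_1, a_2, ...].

[1; 5, 29, 2]

Run the Euclidean algorithm on 356 and 297; the successive quotients are the partial quotients a_0, a_1, ... (each step inverts the fractional part left over by the previous one):
  356 = 1*297 + 59, so a_0 = 1.
  297 = 5*59 + 2, so a_1 = 5.
  59 = 29*2 + 1, so a_2 = 29.
  2 = 2*1 + 0, so a_3 = 2.
The remainder reaches 0 after 4 divisions, so the expansion has 4 partial quotients, read off in order.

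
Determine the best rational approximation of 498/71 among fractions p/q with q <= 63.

442/63

Expand x = 498/71 as a continued fraction with the Euclidean algorithm:
  498 = 7*71 + 1, so a_0 = 7.
  71 = 71*1 + 0, so a_1 = 71.
so x = [7; 71].
Convergents (p_i = a_i*p_{i-1} + p_{i-2}, q_i = a_i*q_{i-1} + q_{i-2} with p_{-2}=0, p_{-1}=1, q_{-2}=1, q_{-1}=0), until the denominator exceeds 63:
  i=0: a_0=7, p_0 = 7*1 + 0 = 7, q_0 = 7*0 + 1 = 1.
  i=1: a_1=71, p_1 = 71*7 + 1 = 498, q_1 = 71*1 + 0 = 71.
q_1 = 71 > 63, so the last convergent with denominator <= 63 is p_0/q_0 = 7/1.
The closest fraction with denominator <= 63 is either p_0/q_0 or the intermediate fraction (k*p_0 + p_{-1})/(k*q_0 + q_{-1}) with the largest k >= 1 whose denominator stays <= 63; these approach x as k grows, and every other convergent or intermediate fraction in range is farther away.
Largest k: floor((63 - q_{-1})/q_0) = floor((63 - 0)/1) = 63 (using the seeds p_{-1} = 1, q_{-1} = 0).
That gives (63*7 + 1)/(63*1 + 0) = 442/63.
Compare the errors: |x - 7/1| = |498*1 - 7*71|/(71*1) = 1/71, and |x - 442/63| = |498*63 - 442*71|/(71*63) = 8/4473.
Cross-multiplying, 8*71 = 568 < 4473 = 1*4473, so 8/4473 is smaller: the intermediate fraction 442/63 is closer to x than 7/1.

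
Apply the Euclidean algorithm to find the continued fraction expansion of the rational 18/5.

Run the Euclidean algorithm on 18 and 5; the successive quotients are the partial quotients a_0, a_1, ... (each step inverts the fractional part left over by the previous one):
  18 = 3*5 + 3, so a_0 = 3.
  5 = 1*3 + 2, so a_1 = 1.
  3 = 1*2 + 1, so a_2 = 1.
  2 = 2*1 + 0, so a_3 = 2.
The remainder reaches 0 after 4 divisions, so the expansion has 4 partial quotients, read off in order.

[3; 1, 1, 2]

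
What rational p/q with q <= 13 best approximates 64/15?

Expand x = 64/15 as a continued fraction with the Euclidean algorithm:
  64 = 4*15 + 4, so a_0 = 4.
  15 = 3*4 + 3, so a_1 = 3.
  4 = 1*3 + 1, so a_2 = 1.
  3 = 3*1 + 0, so a_3 = 3.
so x = [4; 3, 1, 3].
Convergents (p_i = a_i*p_{i-1} + p_{i-2}, q_i = a_i*q_{i-1} + q_{i-2} with p_{-2}=0, p_{-1}=1, q_{-2}=1, q_{-1}=0), until the denominator exceeds 13:
  i=0: a_0=4, p_0 = 4*1 + 0 = 4, q_0 = 4*0 + 1 = 1.
  i=1: a_1=3, p_1 = 3*4 + 1 = 13, q_1 = 3*1 + 0 = 3.
  i=2: a_2=1, p_2 = 1*13 + 4 = 17, q_2 = 1*3 + 1 = 4.
  i=3: a_3=3, p_3 = 3*17 + 13 = 64, q_3 = 3*4 + 3 = 15.
q_3 = 15 > 13, so the last convergent with denominator <= 13 is p_2/q_2 = 17/4.
The closest fraction with denominator <= 13 is either p_2/q_2 or the intermediate fraction (k*p_2 + p_1)/(k*q_2 + q_1) with the largest k >= 1 whose denominator stays <= 13; these approach x as k grows, and every other convergent or intermediate fraction in range is farther away.
Largest k: floor((13 - q_1)/q_2) = floor((13 - 3)/4) = 2.
That gives (2*17 + 13)/(2*4 + 3) = 47/11.
Compare the errors: |x - 17/4| = |64*4 - 17*15|/(15*4) = 1/60, and |x - 47/11| = |64*11 - 47*15|/(15*11) = 1/165.
Cross-multiplying, 1*60 = 60 < 165 = 1*165, so 1/165 is smaller: the intermediate fraction 47/11 is closer to x than 17/4.

47/11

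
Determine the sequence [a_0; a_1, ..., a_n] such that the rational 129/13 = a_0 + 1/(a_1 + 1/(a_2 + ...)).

[9; 1, 12]

Run the Euclidean algorithm on 129 and 13; the successive quotients are the partial quotients a_0, a_1, ... (each step inverts the fractional part left over by the previous one):
  129 = 9*13 + 12, so a_0 = 9.
  13 = 1*12 + 1, so a_1 = 1.
  12 = 12*1 + 0, so a_2 = 12.
The remainder reaches 0 after 3 divisions, so the expansion has 3 partial quotients, read off in order.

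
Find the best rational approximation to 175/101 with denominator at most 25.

26/15

Expand x = 175/101 as a continued fraction with the Euclidean algorithm:
  175 = 1*101 + 74, so a_0 = 1.
  101 = 1*74 + 27, so a_1 = 1.
  74 = 2*27 + 20, so a_2 = 2.
  27 = 1*20 + 7, so a_3 = 1.
  20 = 2*7 + 6, so a_4 = 2.
  7 = 1*6 + 1, so a_5 = 1.
  6 = 6*1 + 0, so a_6 = 6.
so x = [1; 1, 2, 1, 2, 1, 6].
Convergents (p_i = a_i*p_{i-1} + p_{i-2}, q_i = a_i*q_{i-1} + q_{i-2} with p_{-2}=0, p_{-1}=1, q_{-2}=1, q_{-1}=0), until the denominator exceeds 25:
  i=0: a_0=1, p_0 = 1*1 + 0 = 1, q_0 = 1*0 + 1 = 1.
  i=1: a_1=1, p_1 = 1*1 + 1 = 2, q_1 = 1*1 + 0 = 1.
  i=2: a_2=2, p_2 = 2*2 + 1 = 5, q_2 = 2*1 + 1 = 3.
  i=3: a_3=1, p_3 = 1*5 + 2 = 7, q_3 = 1*3 + 1 = 4.
  i=4: a_4=2, p_4 = 2*7 + 5 = 19, q_4 = 2*4 + 3 = 11.
  i=5: a_5=1, p_5 = 1*19 + 7 = 26, q_5 = 1*11 + 4 = 15.
  i=6: a_6=6, p_6 = 6*26 + 19 = 175, q_6 = 6*15 + 11 = 101.
q_6 = 101 > 25, so the last convergent with denominator <= 25 is p_5/q_5 = 26/15.
The closest fraction with denominator <= 25 is either p_5/q_5 or the intermediate fraction (k*p_5 + p_4)/(k*q_5 + q_4) with the largest k >= 1 whose denominator stays <= 25; these approach x as k grows, and every other convergent or intermediate fraction in range is farther away.
Largest k: floor((25 - q_4)/q_5) = floor((25 - 11)/15) = 0.
Since k = 0, no intermediate fraction beyond p_5/q_5 has denominator <= 25, so the convergent 26/15 is the closest (its error is |175*15 - 26*101|/(101*15) = 1/1515).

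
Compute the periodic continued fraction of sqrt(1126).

Write x_i = (sqrt(1126) + m_i)/d_i with (m_0, d_0) = (0, 1). a_0 = floor(sqrt(1126)) = 33, since 33^2 = 1089 <= 1126 < 1156 = 34^2.
Iterate m_{i+1} = d_i*a_i - m_i, d_{i+1} = (1126 - m_{i+1}^2)/d_i, a_{i+1} = floor((a_0 + m_{i+1})/d_{i+1}):
  m_1 = 1*33 - 0 = 33, d_1 = (1126 - 33^2)/1 = 37/1 = 37, a_1 = floor((33 + 33)/37) = 1.
  m_2 = 37*1 - 33 = 4, d_2 = (1126 - 4^2)/37 = 1110/37 = 30, a_2 = floor((33 + 4)/30) = 1.
  m_3 = 30*1 - 4 = 26, d_3 = (1126 - 26^2)/30 = 450/30 = 15, a_3 = floor((33 + 26)/15) = 3.
  m_4 = 15*3 - 26 = 19, d_4 = (1126 - 19^2)/15 = 765/15 = 51, a_4 = floor((33 + 19)/51) = 1.
  m_5 = 51*1 - 19 = 32, d_5 = (1126 - 32^2)/51 = 102/51 = 2, a_5 = floor((33 + 32)/2) = 32.
  m_6 = 2*32 - 32 = 32, d_6 = (1126 - 32^2)/2 = 102/2 = 51, a_6 = floor((33 + 32)/51) = 1.
  m_7 = 51*1 - 32 = 19, d_7 = (1126 - 19^2)/51 = 765/51 = 15, a_7 = floor((33 + 19)/15) = 3.
  m_8 = 15*3 - 19 = 26, d_8 = (1126 - 26^2)/15 = 450/15 = 30, a_8 = floor((33 + 26)/30) = 1.
  m_9 = 30*1 - 26 = 4, d_9 = (1126 - 4^2)/30 = 1110/30 = 37, a_9 = floor((33 + 4)/37) = 1.
  m_10 = 37*1 - 4 = 33, d_10 = (1126 - 33^2)/37 = 37/37 = 1, a_10 = floor((33 + 33)/1) = 66.
  m_11 = 1*66 - 33 = 33, d_11 = (1126 - 33^2)/1 = 37/1 = 37: (m_11, d_11) = (m_1, d_1) = (33, 37), so from here the quotients repeat a_1, ..., a_10; the period length is 10.
Hence the expansion of sqrt(1126) is a_0 = 33 followed by the repeating block 1, 1, 3, 1, 32, 1, 3, 1, 1, 66 (period 10).

[33; (1, 1, 3, 1, 32, 1, 3, 1, 1, 66)]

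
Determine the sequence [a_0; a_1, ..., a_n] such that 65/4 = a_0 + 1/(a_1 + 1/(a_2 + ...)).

[16; 4]

Run the Euclidean algorithm on 65 and 4; the successive quotients are the partial quotients a_0, a_1, ... (each step inverts the fractional part left over by the previous one):
  65 = 16*4 + 1, so a_0 = 16.
  4 = 4*1 + 0, so a_1 = 4.
The remainder reaches 0 after 2 divisions, so the expansion has 2 partial quotients, read off in order.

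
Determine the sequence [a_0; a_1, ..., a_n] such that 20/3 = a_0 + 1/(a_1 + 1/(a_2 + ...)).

[6; 1, 2]

Run the Euclidean algorithm on 20 and 3; the successive quotients are the partial quotients a_0, a_1, ... (each step inverts the fractional part left over by the previous one):
  20 = 6*3 + 2, so a_0 = 6.
  3 = 1*2 + 1, so a_1 = 1.
  2 = 2*1 + 0, so a_2 = 2.
The remainder reaches 0 after 3 divisions, so the expansion has 3 partial quotients, read off in order.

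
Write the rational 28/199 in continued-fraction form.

Run the Euclidean algorithm on 28 and 199; the successive quotients are the partial quotients a_0, a_1, ... (each step inverts the fractional part left over by the previous one):
  28 = 0*199 + 28, so a_0 = 0.
  199 = 7*28 + 3, so a_1 = 7.
  28 = 9*3 + 1, so a_2 = 9.
  3 = 3*1 + 0, so a_3 = 3.
The remainder reaches 0 after 4 divisions, so the expansion has 4 partial quotients, read off in order.

[0; 7, 9, 3]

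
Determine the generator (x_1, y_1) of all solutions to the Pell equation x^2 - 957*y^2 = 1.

(x, y) = (14849, 480)

First expand sqrt(957) as a continued fraction. With x_i = (sqrt(957) + m_i)/d_i and (m_0, d_0) = (0, 1): a_0 = floor(sqrt(957)) = 30, since 30^2 = 900 <= 957 < 961 = 31^2.
Iterate m_{i+1} = d_i*a_i - m_i, d_{i+1} = (957 - m_{i+1}^2)/d_i, a_{i+1} = floor((a_0 + m_{i+1})/d_{i+1}):
  m_1 = 1*30 - 0 = 30, d_1 = (957 - 30^2)/1 = 57/1 = 57, a_1 = floor((30 + 30)/57) = 1.
  m_2 = 57*1 - 30 = 27, d_2 = (957 - 27^2)/57 = 228/57 = 4, a_2 = floor((30 + 27)/4) = 14.
  m_3 = 4*14 - 27 = 29, d_3 = (957 - 29^2)/4 = 116/4 = 29, a_3 = floor((30 + 29)/29) = 2.
  m_4 = 29*2 - 29 = 29, d_4 = (957 - 29^2)/29 = 116/29 = 4, a_4 = floor((30 + 29)/4) = 14.
  m_5 = 4*14 - 29 = 27, d_5 = (957 - 27^2)/4 = 228/4 = 57, a_5 = floor((30 + 27)/57) = 1.
  m_6 = 57*1 - 27 = 30, d_6 = (957 - 30^2)/57 = 57/57 = 1, a_6 = floor((30 + 30)/1) = 60.
  m_7 = 1*60 - 30 = 30, d_7 = (957 - 30^2)/1 = 57/1 = 57: (m_7, d_7) = (m_1, d_1) = (30, 57), so from here the quotients repeat a_1, ..., a_6; the period length is 6.
So sqrt(957) = [30; (1, 14, 2, 14, 1, 60)] with period length k = 6.
k is even, so the fundamental solution of x^2 - 957y^2 = 1 is (p_{k-1}, q_{k-1}) = (p_5, q_5); compute convergents through index 5.
Convergents (p_i = a_i*p_{i-1} + p_{i-2}, q_i = a_i*q_{i-1} + q_{i-2} with p_{-2}=0, p_{-1}=1, q_{-2}=1, q_{-1}=0):
  i=0: a_0=30, p_0 = 30*1 + 0 = 30, q_0 = 30*0 + 1 = 1.
  i=1: a_1=1, p_1 = 1*30 + 1 = 31, q_1 = 1*1 + 0 = 1.
  i=2: a_2=14, p_2 = 14*31 + 30 = 464, q_2 = 14*1 + 1 = 15.
  i=3: a_3=2, p_3 = 2*464 + 31 = 959, q_3 = 2*15 + 1 = 31.
  i=4: a_4=14, p_4 = 14*959 + 464 = 13890, q_4 = 14*31 + 15 = 449.
  i=5: a_5=1, p_5 = 1*13890 + 959 = 14849, q_5 = 1*449 + 31 = 480.
Check: 14849^2 - 957*480^2 = 220492801 - 220492800 = 1, so (x, y) = (14849, 480) solves the equation, and by the theorem it is the least positive solution.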